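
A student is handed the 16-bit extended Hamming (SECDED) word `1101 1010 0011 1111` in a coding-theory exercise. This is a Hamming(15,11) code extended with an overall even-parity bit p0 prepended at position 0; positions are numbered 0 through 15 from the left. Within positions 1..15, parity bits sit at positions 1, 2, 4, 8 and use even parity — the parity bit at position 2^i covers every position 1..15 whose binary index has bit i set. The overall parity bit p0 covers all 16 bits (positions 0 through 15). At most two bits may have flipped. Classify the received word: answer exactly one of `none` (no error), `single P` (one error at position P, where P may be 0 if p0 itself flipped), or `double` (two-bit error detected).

single 1

s1: b1⊕b3⊕b5⊕b7⊕b9⊕b11⊕b13⊕b15 = 1⊕1⊕0⊕0⊕0⊕1⊕1⊕1 = 1
s2: b2⊕b3⊕b6⊕b7⊕b10⊕b11⊕b14⊕b15 = 0⊕1⊕1⊕0⊕1⊕1⊕1⊕1 = 0
s4: b4⊕b5⊕b6⊕b7⊕b12⊕b13⊕b14⊕b15 = 1⊕0⊕1⊕0⊕1⊕1⊕1⊕1 = 0
s8: b8⊕b9⊕b10⊕b11⊕b12⊕b13⊕b14⊕b15 = 0⊕0⊕1⊕1⊕1⊕1⊕1⊕1 = 0
Syndrome (s8...s1) = 0001 → position 1.
Overall parity (XOR of all 16 bits, including p0): 1⊕1⊕0⊕1⊕1⊕0⊕1⊕0⊕0⊕0⊕1⊕1⊕1⊕1⊕1⊕1 = 1
Overall=1, syndrome position=1 → single-bit error at position 1.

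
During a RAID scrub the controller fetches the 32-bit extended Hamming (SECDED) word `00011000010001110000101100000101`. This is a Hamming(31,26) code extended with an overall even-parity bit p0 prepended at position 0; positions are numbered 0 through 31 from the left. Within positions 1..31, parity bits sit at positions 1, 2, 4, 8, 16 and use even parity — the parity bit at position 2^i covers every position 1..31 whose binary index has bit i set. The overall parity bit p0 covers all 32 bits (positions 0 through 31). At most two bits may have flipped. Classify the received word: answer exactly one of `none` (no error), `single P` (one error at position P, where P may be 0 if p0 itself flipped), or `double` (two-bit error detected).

single 21

s1: b1⊕b3⊕b5⊕b7⊕b9⊕b11⊕b13⊕b15⊕b17⊕b19⊕b21⊕b23⊕b25⊕b27⊕b29⊕b31 = 0⊕1⊕0⊕0⊕1⊕0⊕1⊕1⊕0⊕0⊕0⊕1⊕0⊕0⊕1⊕1 = 1
s2: b2⊕b3⊕b6⊕b7⊕b10⊕b11⊕b14⊕b15⊕b18⊕b19⊕b22⊕b23⊕b26⊕b27⊕b30⊕b31 = 0⊕1⊕0⊕0⊕0⊕0⊕1⊕1⊕0⊕0⊕1⊕1⊕0⊕0⊕0⊕1 = 0
s4: b4⊕b5⊕b6⊕b7⊕b12⊕b13⊕b14⊕b15⊕b20⊕b21⊕b22⊕b23⊕b28⊕b29⊕b30⊕b31 = 1⊕0⊕0⊕0⊕0⊕1⊕1⊕1⊕1⊕0⊕1⊕1⊕0⊕1⊕0⊕1 = 1
s8: b8⊕b9⊕b10⊕b11⊕b12⊕b13⊕b14⊕b15⊕b24⊕b25⊕b26⊕b27⊕b28⊕b29⊕b30⊕b31 = 0⊕1⊕0⊕0⊕0⊕1⊕1⊕1⊕0⊕0⊕0⊕0⊕0⊕1⊕0⊕1 = 0
s16: b16⊕b17⊕b18⊕b19⊕b20⊕b21⊕b22⊕b23⊕b24⊕b25⊕b26⊕b27⊕b28⊕b29⊕b30⊕b31 = 0⊕0⊕0⊕0⊕1⊕0⊕1⊕1⊕0⊕0⊕0⊕0⊕0⊕1⊕0⊕1 = 1
Syndrome (s16...s1) = 10101 → position 21.
Overall parity (XOR of all 32 bits, including p0): 0⊕0⊕0⊕1⊕1⊕0⊕0⊕0⊕0⊕1⊕0⊕0⊕0⊕1⊕1⊕1⊕0⊕0⊕0⊕0⊕1⊕0⊕1⊕1⊕0⊕0⊕0⊕0⊕0⊕1⊕0⊕1 = 1
Overall=1, syndrome position=21 → single-bit error at position 21.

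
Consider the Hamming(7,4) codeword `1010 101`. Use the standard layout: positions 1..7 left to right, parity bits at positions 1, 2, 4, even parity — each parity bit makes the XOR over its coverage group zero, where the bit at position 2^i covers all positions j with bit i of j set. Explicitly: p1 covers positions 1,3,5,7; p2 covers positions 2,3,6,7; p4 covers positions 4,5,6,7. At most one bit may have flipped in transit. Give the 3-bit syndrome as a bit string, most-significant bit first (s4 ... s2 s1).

000

s1: b1⊕b3⊕b5⊕b7 = 1⊕1⊕1⊕1 = 0
s2: b2⊕b3⊕b6⊕b7 = 0⊕1⊕0⊕1 = 0
s4: b4⊕b5⊕b6⊕b7 = 0⊕1⊕0⊕1 = 0
Syndrome (s4...s1) = 000 → position 0 (no error).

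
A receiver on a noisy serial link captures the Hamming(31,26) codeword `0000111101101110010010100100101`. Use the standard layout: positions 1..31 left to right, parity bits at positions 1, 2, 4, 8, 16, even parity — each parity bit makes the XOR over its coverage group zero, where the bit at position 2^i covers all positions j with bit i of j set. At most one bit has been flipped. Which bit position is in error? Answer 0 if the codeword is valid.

s1: b1⊕b3⊕b5⊕b7⊕b9⊕b11⊕b13⊕b15⊕b17⊕b19⊕b21⊕b23⊕b25⊕b27⊕b29⊕b31 = 0⊕0⊕1⊕1⊕0⊕1⊕1⊕1⊕0⊕0⊕1⊕1⊕0⊕0⊕1⊕1 = 1
s2: b2⊕b3⊕b6⊕b7⊕b10⊕b11⊕b14⊕b15⊕b18⊕b19⊕b22⊕b23⊕b26⊕b27⊕b30⊕b31 = 0⊕0⊕1⊕1⊕1⊕1⊕1⊕1⊕1⊕0⊕0⊕1⊕1⊕0⊕0⊕1 = 0
s4: b4⊕b5⊕b6⊕b7⊕b12⊕b13⊕b14⊕b15⊕b20⊕b21⊕b22⊕b23⊕b28⊕b29⊕b30⊕b31 = 0⊕1⊕1⊕1⊕0⊕1⊕1⊕1⊕0⊕1⊕0⊕1⊕0⊕1⊕0⊕1 = 0
s8: b8⊕b9⊕b10⊕b11⊕b12⊕b13⊕b14⊕b15⊕b24⊕b25⊕b26⊕b27⊕b28⊕b29⊕b30⊕b31 = 1⊕0⊕1⊕1⊕0⊕1⊕1⊕1⊕0⊕0⊕1⊕0⊕0⊕1⊕0⊕1 = 1
s16: b16⊕b17⊕b18⊕b19⊕b20⊕b21⊕b22⊕b23⊕b24⊕b25⊕b26⊕b27⊕b28⊕b29⊕b30⊕b31 = 0⊕0⊕1⊕0⊕0⊕1⊕0⊕1⊕0⊕0⊕1⊕0⊕0⊕1⊕0⊕1 = 0
Syndrome (s16...s1) = 01001 → position 9.

9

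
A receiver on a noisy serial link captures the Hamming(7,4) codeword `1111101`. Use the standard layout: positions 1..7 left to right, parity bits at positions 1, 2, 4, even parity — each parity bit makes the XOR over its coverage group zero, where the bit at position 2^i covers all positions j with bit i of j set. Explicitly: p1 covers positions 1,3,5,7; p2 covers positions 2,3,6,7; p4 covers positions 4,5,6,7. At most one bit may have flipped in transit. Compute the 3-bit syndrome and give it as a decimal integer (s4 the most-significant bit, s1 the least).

s1: b1⊕b3⊕b5⊕b7 = 1⊕1⊕1⊕1 = 0
s2: b2⊕b3⊕b6⊕b7 = 1⊕1⊕0⊕1 = 1
s4: b4⊕b5⊕b6⊕b7 = 1⊕1⊕0⊕1 = 1
Syndrome (s4...s1) = 110 → position 6.

6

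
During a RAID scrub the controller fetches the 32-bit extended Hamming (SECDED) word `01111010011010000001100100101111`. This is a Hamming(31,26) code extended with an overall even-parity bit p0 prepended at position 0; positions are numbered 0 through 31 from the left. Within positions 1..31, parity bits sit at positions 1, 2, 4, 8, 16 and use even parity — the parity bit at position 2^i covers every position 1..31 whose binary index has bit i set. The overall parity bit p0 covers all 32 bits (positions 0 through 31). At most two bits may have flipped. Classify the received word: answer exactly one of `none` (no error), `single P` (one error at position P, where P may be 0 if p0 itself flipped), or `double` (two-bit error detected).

s1: b1⊕b3⊕b5⊕b7⊕b9⊕b11⊕b13⊕b15⊕b17⊕b19⊕b21⊕b23⊕b25⊕b27⊕b29⊕b31 = 1⊕1⊕0⊕0⊕1⊕0⊕0⊕0⊕0⊕1⊕0⊕1⊕0⊕0⊕1⊕1 = 1
s2: b2⊕b3⊕b6⊕b7⊕b10⊕b11⊕b14⊕b15⊕b18⊕b19⊕b22⊕b23⊕b26⊕b27⊕b30⊕b31 = 1⊕1⊕1⊕0⊕1⊕0⊕0⊕0⊕0⊕1⊕0⊕1⊕1⊕0⊕1⊕1 = 1
s4: b4⊕b5⊕b6⊕b7⊕b12⊕b13⊕b14⊕b15⊕b20⊕b21⊕b22⊕b23⊕b28⊕b29⊕b30⊕b31 = 1⊕0⊕1⊕0⊕1⊕0⊕0⊕0⊕1⊕0⊕0⊕1⊕1⊕1⊕1⊕1 = 1
s8: b8⊕b9⊕b10⊕b11⊕b12⊕b13⊕b14⊕b15⊕b24⊕b25⊕b26⊕b27⊕b28⊕b29⊕b30⊕b31 = 0⊕1⊕1⊕0⊕1⊕0⊕0⊕0⊕0⊕0⊕1⊕0⊕1⊕1⊕1⊕1 = 0
s16: b16⊕b17⊕b18⊕b19⊕b20⊕b21⊕b22⊕b23⊕b24⊕b25⊕b26⊕b27⊕b28⊕b29⊕b30⊕b31 = 0⊕0⊕0⊕1⊕1⊕0⊕0⊕1⊕0⊕0⊕1⊕0⊕1⊕1⊕1⊕1 = 0
Syndrome (s16...s1) = 00111 → position 7.
Overall parity (XOR of all 32 bits, including p0): 0⊕1⊕1⊕1⊕1⊕0⊕1⊕0⊕0⊕1⊕1⊕0⊕1⊕0⊕0⊕0⊕0⊕0⊕0⊕1⊕1⊕0⊕0⊕1⊕0⊕0⊕1⊕0⊕1⊕1⊕1⊕1 = 0
Overall=0, syndrome position=7 → double-bit error detected (uncorrectable).

double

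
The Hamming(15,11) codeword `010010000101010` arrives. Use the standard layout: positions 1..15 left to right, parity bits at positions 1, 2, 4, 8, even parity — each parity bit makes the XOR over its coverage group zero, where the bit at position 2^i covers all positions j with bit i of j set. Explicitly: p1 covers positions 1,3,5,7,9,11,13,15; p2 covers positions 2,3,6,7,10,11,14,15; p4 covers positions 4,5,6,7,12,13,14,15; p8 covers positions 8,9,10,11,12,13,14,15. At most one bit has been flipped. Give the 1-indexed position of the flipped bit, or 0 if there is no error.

s1: b1⊕b3⊕b5⊕b7⊕b9⊕b11⊕b13⊕b15 = 0⊕0⊕1⊕0⊕0⊕0⊕0⊕0 = 1
s2: b2⊕b3⊕b6⊕b7⊕b10⊕b11⊕b14⊕b15 = 1⊕0⊕0⊕0⊕1⊕0⊕1⊕0 = 1
s4: b4⊕b5⊕b6⊕b7⊕b12⊕b13⊕b14⊕b15 = 0⊕1⊕0⊕0⊕1⊕0⊕1⊕0 = 1
s8: b8⊕b9⊕b10⊕b11⊕b12⊕b13⊕b14⊕b15 = 0⊕0⊕1⊕0⊕1⊕0⊕1⊕0 = 1
Syndrome (s8...s1) = 1111 → position 15.

15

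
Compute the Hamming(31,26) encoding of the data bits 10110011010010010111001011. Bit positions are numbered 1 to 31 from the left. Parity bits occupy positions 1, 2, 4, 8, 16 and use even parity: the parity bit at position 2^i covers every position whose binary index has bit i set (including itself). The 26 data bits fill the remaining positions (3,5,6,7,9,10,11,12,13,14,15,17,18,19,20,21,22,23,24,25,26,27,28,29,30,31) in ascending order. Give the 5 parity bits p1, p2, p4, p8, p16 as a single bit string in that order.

11100

Place data bits at non-power-of-two positions: b3=1, b5=0, b6=1, b7=1, b9=0, b10=0, b11=1, b12=1, b13=0, b14=1, b15=0, b17=0, b18=1, b19=0, b20=0, b21=1, b22=0, b23=1, b24=1, b25=1, b26=0, b27=0, b28=1, b29=0, b30=1, b31=1.
p1 = XOR of data positions {3,5,7,9,11,13,15,17,19,21,23,25,27,29,31} = 1⊕0⊕1⊕0⊕1⊕0⊕0⊕0⊕0⊕1⊕1⊕1⊕0⊕0⊕1 = 1
p2 = XOR of data positions {3,6,7,10,11,14,15,18,19,22,23,26,27,30,31} = 1⊕1⊕1⊕0⊕1⊕1⊕0⊕1⊕0⊕0⊕1⊕0⊕0⊕1⊕1 = 1
p4 = XOR of data positions {5,6,7,12,13,14,15,20,21,22,23,28,29,30,31} = 0⊕1⊕1⊕1⊕0⊕1⊕0⊕0⊕1⊕0⊕1⊕1⊕0⊕1⊕1 = 1
p8 = XOR of data positions {9,10,11,12,13,14,15,24,25,26,27,28,29,30,31} = 0⊕0⊕1⊕1⊕0⊕1⊕0⊕1⊕1⊕0⊕0⊕1⊕0⊕1⊕1 = 0
p16 = XOR of data positions {17,18,19,20,21,22,23,24,25,26,27,28,29,30,31} = 0⊕1⊕0⊕0⊕1⊕0⊕1⊕1⊕1⊕0⊕0⊕1⊕0⊕1⊕1 = 0
Parity bits p1,p2,p4,p8,p16 = 11100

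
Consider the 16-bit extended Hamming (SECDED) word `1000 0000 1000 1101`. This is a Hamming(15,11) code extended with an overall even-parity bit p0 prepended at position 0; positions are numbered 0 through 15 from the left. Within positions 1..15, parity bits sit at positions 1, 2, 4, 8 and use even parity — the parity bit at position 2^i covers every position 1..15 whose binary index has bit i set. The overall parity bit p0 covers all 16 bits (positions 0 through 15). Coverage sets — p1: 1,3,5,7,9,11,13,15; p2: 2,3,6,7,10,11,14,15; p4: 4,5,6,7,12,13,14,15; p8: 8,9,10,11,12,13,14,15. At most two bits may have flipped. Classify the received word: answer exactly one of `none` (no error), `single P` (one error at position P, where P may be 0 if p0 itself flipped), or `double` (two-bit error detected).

single 6

s1: b1⊕b3⊕b5⊕b7⊕b9⊕b11⊕b13⊕b15 = 0⊕0⊕0⊕0⊕0⊕0⊕1⊕1 = 0
s2: b2⊕b3⊕b6⊕b7⊕b10⊕b11⊕b14⊕b15 = 0⊕0⊕0⊕0⊕0⊕0⊕0⊕1 = 1
s4: b4⊕b5⊕b6⊕b7⊕b12⊕b13⊕b14⊕b15 = 0⊕0⊕0⊕0⊕1⊕1⊕0⊕1 = 1
s8: b8⊕b9⊕b10⊕b11⊕b12⊕b13⊕b14⊕b15 = 1⊕0⊕0⊕0⊕1⊕1⊕0⊕1 = 0
Syndrome (s8...s1) = 0110 → position 6.
Overall parity (XOR of all 16 bits, including p0): 1⊕0⊕0⊕0⊕0⊕0⊕0⊕0⊕1⊕0⊕0⊕0⊕1⊕1⊕0⊕1 = 1
Overall=1, syndrome position=6 → single-bit error at position 6.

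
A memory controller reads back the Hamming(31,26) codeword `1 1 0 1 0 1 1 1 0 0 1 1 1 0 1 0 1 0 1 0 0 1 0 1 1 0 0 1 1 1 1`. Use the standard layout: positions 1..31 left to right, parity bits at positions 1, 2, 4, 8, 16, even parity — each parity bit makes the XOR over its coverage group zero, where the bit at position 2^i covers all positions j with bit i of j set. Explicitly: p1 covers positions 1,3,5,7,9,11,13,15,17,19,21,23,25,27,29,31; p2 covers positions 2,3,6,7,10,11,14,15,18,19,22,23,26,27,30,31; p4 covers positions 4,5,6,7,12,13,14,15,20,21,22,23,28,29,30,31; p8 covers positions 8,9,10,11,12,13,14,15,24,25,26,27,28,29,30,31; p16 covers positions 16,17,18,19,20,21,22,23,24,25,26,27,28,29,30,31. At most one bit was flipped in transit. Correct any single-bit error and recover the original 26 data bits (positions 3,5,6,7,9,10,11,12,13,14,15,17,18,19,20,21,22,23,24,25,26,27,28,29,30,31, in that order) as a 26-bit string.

00110011101101001011001101

s1: b1⊕b3⊕b5⊕b7⊕b9⊕b11⊕b13⊕b15⊕b17⊕b19⊕b21⊕b23⊕b25⊕b27⊕b29⊕b31 = 1⊕0⊕0⊕1⊕0⊕1⊕1⊕1⊕1⊕1⊕0⊕0⊕1⊕0⊕1⊕1 = 0
s2: b2⊕b3⊕b6⊕b7⊕b10⊕b11⊕b14⊕b15⊕b18⊕b19⊕b22⊕b23⊕b26⊕b27⊕b30⊕b31 = 1⊕0⊕1⊕1⊕0⊕1⊕0⊕1⊕0⊕1⊕1⊕0⊕0⊕0⊕1⊕1 = 1
s4: b4⊕b5⊕b6⊕b7⊕b12⊕b13⊕b14⊕b15⊕b20⊕b21⊕b22⊕b23⊕b28⊕b29⊕b30⊕b31 = 1⊕0⊕1⊕1⊕1⊕1⊕0⊕1⊕0⊕0⊕1⊕0⊕1⊕1⊕1⊕1 = 1
s8: b8⊕b9⊕b10⊕b11⊕b12⊕b13⊕b14⊕b15⊕b24⊕b25⊕b26⊕b27⊕b28⊕b29⊕b30⊕b31 = 1⊕0⊕0⊕1⊕1⊕1⊕0⊕1⊕1⊕1⊕0⊕0⊕1⊕1⊕1⊕1 = 1
s16: b16⊕b17⊕b18⊕b19⊕b20⊕b21⊕b22⊕b23⊕b24⊕b25⊕b26⊕b27⊕b28⊕b29⊕b30⊕b31 = 0⊕1⊕0⊕1⊕0⊕0⊕1⊕0⊕1⊕1⊕0⊕0⊕1⊕1⊕1⊕1 = 1
Syndrome (s16...s1) = 11110 → position 30.
Flip bit 30: corrected codeword = 1101011100111010101001011001101
Data bits at positions 3,5,6,7,9,10,11,12,13,14,15,17,18,19,20,21,22,23,24,25,26,27,28,29,30,31: 00110011101101001011001101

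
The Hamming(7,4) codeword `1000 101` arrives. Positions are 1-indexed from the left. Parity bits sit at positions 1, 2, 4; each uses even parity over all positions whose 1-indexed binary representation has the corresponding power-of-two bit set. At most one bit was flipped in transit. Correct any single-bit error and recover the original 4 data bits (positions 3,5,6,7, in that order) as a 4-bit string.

s1: b1⊕b3⊕b5⊕b7 = 1⊕0⊕1⊕1 = 1
s2: b2⊕b3⊕b6⊕b7 = 0⊕0⊕0⊕1 = 1
s4: b4⊕b5⊕b6⊕b7 = 0⊕1⊕0⊕1 = 0
Syndrome (s4...s1) = 011 → position 3.
Flip bit 3: corrected codeword = 1010101
Data bits at positions 3,5,6,7: 1101

1101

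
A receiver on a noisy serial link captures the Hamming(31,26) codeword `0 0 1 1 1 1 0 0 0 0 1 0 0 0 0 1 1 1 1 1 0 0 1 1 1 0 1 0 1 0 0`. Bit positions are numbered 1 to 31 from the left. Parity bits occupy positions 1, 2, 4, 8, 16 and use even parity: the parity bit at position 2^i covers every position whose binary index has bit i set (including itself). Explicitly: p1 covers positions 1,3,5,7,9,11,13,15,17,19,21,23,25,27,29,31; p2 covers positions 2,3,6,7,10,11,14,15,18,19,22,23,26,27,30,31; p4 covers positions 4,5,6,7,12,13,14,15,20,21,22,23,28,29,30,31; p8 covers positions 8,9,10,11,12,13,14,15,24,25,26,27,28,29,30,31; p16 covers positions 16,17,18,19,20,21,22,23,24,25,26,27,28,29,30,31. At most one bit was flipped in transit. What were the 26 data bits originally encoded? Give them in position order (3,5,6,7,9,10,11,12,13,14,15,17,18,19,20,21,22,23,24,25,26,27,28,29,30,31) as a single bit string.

11100000000111100111010100

s1: b1⊕b3⊕b5⊕b7⊕b9⊕b11⊕b13⊕b15⊕b17⊕b19⊕b21⊕b23⊕b25⊕b27⊕b29⊕b31 = 0⊕1⊕1⊕0⊕0⊕1⊕0⊕0⊕1⊕1⊕0⊕1⊕1⊕1⊕1⊕0 = 1
s2: b2⊕b3⊕b6⊕b7⊕b10⊕b11⊕b14⊕b15⊕b18⊕b19⊕b22⊕b23⊕b26⊕b27⊕b30⊕b31 = 0⊕1⊕1⊕0⊕0⊕1⊕0⊕0⊕1⊕1⊕0⊕1⊕0⊕1⊕0⊕0 = 1
s4: b4⊕b5⊕b6⊕b7⊕b12⊕b13⊕b14⊕b15⊕b20⊕b21⊕b22⊕b23⊕b28⊕b29⊕b30⊕b31 = 1⊕1⊕1⊕0⊕0⊕0⊕0⊕0⊕1⊕0⊕0⊕1⊕0⊕1⊕0⊕0 = 0
s8: b8⊕b9⊕b10⊕b11⊕b12⊕b13⊕b14⊕b15⊕b24⊕b25⊕b26⊕b27⊕b28⊕b29⊕b30⊕b31 = 0⊕0⊕0⊕1⊕0⊕0⊕0⊕0⊕1⊕1⊕0⊕1⊕0⊕1⊕0⊕0 = 1
s16: b16⊕b17⊕b18⊕b19⊕b20⊕b21⊕b22⊕b23⊕b24⊕b25⊕b26⊕b27⊕b28⊕b29⊕b30⊕b31 = 1⊕1⊕1⊕1⊕1⊕0⊕0⊕1⊕1⊕1⊕0⊕1⊕0⊕1⊕0⊕0 = 0
Syndrome (s16...s1) = 01011 → position 11.
Flip bit 11: corrected codeword = 0011110000000001111100111010100
Data bits at positions 3,5,6,7,9,10,11,12,13,14,15,17,18,19,20,21,22,23,24,25,26,27,28,29,30,31: 11100000000111100111010100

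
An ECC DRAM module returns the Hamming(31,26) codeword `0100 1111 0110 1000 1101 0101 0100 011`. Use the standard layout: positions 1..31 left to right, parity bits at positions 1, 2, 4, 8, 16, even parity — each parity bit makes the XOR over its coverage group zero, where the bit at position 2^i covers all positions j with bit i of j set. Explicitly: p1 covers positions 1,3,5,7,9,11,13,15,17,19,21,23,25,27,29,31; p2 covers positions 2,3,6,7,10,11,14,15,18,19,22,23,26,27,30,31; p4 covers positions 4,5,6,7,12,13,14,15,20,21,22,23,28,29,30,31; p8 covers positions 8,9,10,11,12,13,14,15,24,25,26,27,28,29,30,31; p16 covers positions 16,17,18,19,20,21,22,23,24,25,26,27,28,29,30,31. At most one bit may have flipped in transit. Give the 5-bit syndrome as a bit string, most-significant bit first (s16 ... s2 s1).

00000

s1: b1⊕b3⊕b5⊕b7⊕b9⊕b11⊕b13⊕b15⊕b17⊕b19⊕b21⊕b23⊕b25⊕b27⊕b29⊕b31 = 0⊕0⊕1⊕1⊕0⊕1⊕1⊕0⊕1⊕0⊕0⊕0⊕0⊕0⊕0⊕1 = 0
s2: b2⊕b3⊕b6⊕b7⊕b10⊕b11⊕b14⊕b15⊕b18⊕b19⊕b22⊕b23⊕b26⊕b27⊕b30⊕b31 = 1⊕0⊕1⊕1⊕1⊕1⊕0⊕0⊕1⊕0⊕1⊕0⊕1⊕0⊕1⊕1 = 0
s4: b4⊕b5⊕b6⊕b7⊕b12⊕b13⊕b14⊕b15⊕b20⊕b21⊕b22⊕b23⊕b28⊕b29⊕b30⊕b31 = 0⊕1⊕1⊕1⊕0⊕1⊕0⊕0⊕1⊕0⊕1⊕0⊕0⊕0⊕1⊕1 = 0
s8: b8⊕b9⊕b10⊕b11⊕b12⊕b13⊕b14⊕b15⊕b24⊕b25⊕b26⊕b27⊕b28⊕b29⊕b30⊕b31 = 1⊕0⊕1⊕1⊕0⊕1⊕0⊕0⊕1⊕0⊕1⊕0⊕0⊕0⊕1⊕1 = 0
s16: b16⊕b17⊕b18⊕b19⊕b20⊕b21⊕b22⊕b23⊕b24⊕b25⊕b26⊕b27⊕b28⊕b29⊕b30⊕b31 = 0⊕1⊕1⊕0⊕1⊕0⊕1⊕0⊕1⊕0⊕1⊕0⊕0⊕0⊕1⊕1 = 0
Syndrome (s16...s1) = 00000 → position 0 (no error).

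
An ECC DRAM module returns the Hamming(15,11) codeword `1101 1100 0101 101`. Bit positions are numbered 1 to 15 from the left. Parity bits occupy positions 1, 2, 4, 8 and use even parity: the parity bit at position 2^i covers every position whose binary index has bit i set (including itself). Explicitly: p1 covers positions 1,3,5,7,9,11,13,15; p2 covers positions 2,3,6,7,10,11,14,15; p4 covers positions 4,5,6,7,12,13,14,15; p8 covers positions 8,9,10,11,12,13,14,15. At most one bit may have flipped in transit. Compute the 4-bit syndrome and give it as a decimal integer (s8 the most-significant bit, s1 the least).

s1: b1⊕b3⊕b5⊕b7⊕b9⊕b11⊕b13⊕b15 = 1⊕0⊕1⊕0⊕0⊕0⊕1⊕1 = 0
s2: b2⊕b3⊕b6⊕b7⊕b10⊕b11⊕b14⊕b15 = 1⊕0⊕1⊕0⊕1⊕0⊕0⊕1 = 0
s4: b4⊕b5⊕b6⊕b7⊕b12⊕b13⊕b14⊕b15 = 1⊕1⊕1⊕0⊕1⊕1⊕0⊕1 = 0
s8: b8⊕b9⊕b10⊕b11⊕b12⊕b13⊕b14⊕b15 = 0⊕0⊕1⊕0⊕1⊕1⊕0⊕1 = 0
Syndrome (s8...s1) = 0000 → position 0 (no error).

0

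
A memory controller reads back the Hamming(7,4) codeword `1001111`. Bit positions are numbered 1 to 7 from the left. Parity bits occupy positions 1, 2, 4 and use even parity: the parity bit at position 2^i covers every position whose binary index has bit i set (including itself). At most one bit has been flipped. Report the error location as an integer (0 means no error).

1

s1: b1⊕b3⊕b5⊕b7 = 1⊕0⊕1⊕1 = 1
s2: b2⊕b3⊕b6⊕b7 = 0⊕0⊕1⊕1 = 0
s4: b4⊕b5⊕b6⊕b7 = 1⊕1⊕1⊕1 = 0
Syndrome (s4...s1) = 001 → position 1.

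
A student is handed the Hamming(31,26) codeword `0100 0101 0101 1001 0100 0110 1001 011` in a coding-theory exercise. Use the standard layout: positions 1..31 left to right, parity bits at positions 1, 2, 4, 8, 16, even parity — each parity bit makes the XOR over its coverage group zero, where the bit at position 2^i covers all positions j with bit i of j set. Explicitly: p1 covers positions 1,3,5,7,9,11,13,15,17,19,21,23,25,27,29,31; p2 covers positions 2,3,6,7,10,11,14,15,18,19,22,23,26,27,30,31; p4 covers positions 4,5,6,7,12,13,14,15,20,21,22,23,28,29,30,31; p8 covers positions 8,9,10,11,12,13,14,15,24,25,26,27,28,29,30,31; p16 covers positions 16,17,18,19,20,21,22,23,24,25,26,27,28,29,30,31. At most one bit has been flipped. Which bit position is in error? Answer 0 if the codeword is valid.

s1: b1⊕b3⊕b5⊕b7⊕b9⊕b11⊕b13⊕b15⊕b17⊕b19⊕b21⊕b23⊕b25⊕b27⊕b29⊕b31 = 0⊕0⊕0⊕0⊕0⊕0⊕1⊕0⊕0⊕0⊕0⊕1⊕1⊕0⊕0⊕1 = 0
s2: b2⊕b3⊕b6⊕b7⊕b10⊕b11⊕b14⊕b15⊕b18⊕b19⊕b22⊕b23⊕b26⊕b27⊕b30⊕b31 = 1⊕0⊕1⊕0⊕1⊕0⊕0⊕0⊕1⊕0⊕1⊕1⊕0⊕0⊕1⊕1 = 0
s4: b4⊕b5⊕b6⊕b7⊕b12⊕b13⊕b14⊕b15⊕b20⊕b21⊕b22⊕b23⊕b28⊕b29⊕b30⊕b31 = 0⊕0⊕1⊕0⊕1⊕1⊕0⊕0⊕0⊕0⊕1⊕1⊕1⊕0⊕1⊕1 = 0
s8: b8⊕b9⊕b10⊕b11⊕b12⊕b13⊕b14⊕b15⊕b24⊕b25⊕b26⊕b27⊕b28⊕b29⊕b30⊕b31 = 1⊕0⊕1⊕0⊕1⊕1⊕0⊕0⊕0⊕1⊕0⊕0⊕1⊕0⊕1⊕1 = 0
s16: b16⊕b17⊕b18⊕b19⊕b20⊕b21⊕b22⊕b23⊕b24⊕b25⊕b26⊕b27⊕b28⊕b29⊕b30⊕b31 = 1⊕0⊕1⊕0⊕0⊕0⊕1⊕1⊕0⊕1⊕0⊕0⊕1⊕0⊕1⊕1 = 0
Syndrome (s16...s1) = 00000 → position 0 (no error).

0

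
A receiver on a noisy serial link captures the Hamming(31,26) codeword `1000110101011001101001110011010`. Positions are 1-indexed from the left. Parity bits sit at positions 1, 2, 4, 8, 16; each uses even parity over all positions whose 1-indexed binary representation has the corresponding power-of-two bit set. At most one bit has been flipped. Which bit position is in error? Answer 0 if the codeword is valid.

s1: b1⊕b3⊕b5⊕b7⊕b9⊕b11⊕b13⊕b15⊕b17⊕b19⊕b21⊕b23⊕b25⊕b27⊕b29⊕b31 = 1⊕0⊕1⊕0⊕0⊕0⊕1⊕0⊕1⊕1⊕0⊕1⊕0⊕1⊕0⊕0 = 1
s2: b2⊕b3⊕b6⊕b7⊕b10⊕b11⊕b14⊕b15⊕b18⊕b19⊕b22⊕b23⊕b26⊕b27⊕b30⊕b31 = 0⊕0⊕1⊕0⊕1⊕0⊕0⊕0⊕0⊕1⊕1⊕1⊕0⊕1⊕1⊕0 = 1
s4: b4⊕b5⊕b6⊕b7⊕b12⊕b13⊕b14⊕b15⊕b20⊕b21⊕b22⊕b23⊕b28⊕b29⊕b30⊕b31 = 0⊕1⊕1⊕0⊕1⊕1⊕0⊕0⊕0⊕0⊕1⊕1⊕1⊕0⊕1⊕0 = 0
s8: b8⊕b9⊕b10⊕b11⊕b12⊕b13⊕b14⊕b15⊕b24⊕b25⊕b26⊕b27⊕b28⊕b29⊕b30⊕b31 = 1⊕0⊕1⊕0⊕1⊕1⊕0⊕0⊕1⊕0⊕0⊕1⊕1⊕0⊕1⊕0 = 0
s16: b16⊕b17⊕b18⊕b19⊕b20⊕b21⊕b22⊕b23⊕b24⊕b25⊕b26⊕b27⊕b28⊕b29⊕b30⊕b31 = 1⊕1⊕0⊕1⊕0⊕0⊕1⊕1⊕1⊕0⊕0⊕1⊕1⊕0⊕1⊕0 = 1
Syndrome (s16...s1) = 10011 → position 19.

19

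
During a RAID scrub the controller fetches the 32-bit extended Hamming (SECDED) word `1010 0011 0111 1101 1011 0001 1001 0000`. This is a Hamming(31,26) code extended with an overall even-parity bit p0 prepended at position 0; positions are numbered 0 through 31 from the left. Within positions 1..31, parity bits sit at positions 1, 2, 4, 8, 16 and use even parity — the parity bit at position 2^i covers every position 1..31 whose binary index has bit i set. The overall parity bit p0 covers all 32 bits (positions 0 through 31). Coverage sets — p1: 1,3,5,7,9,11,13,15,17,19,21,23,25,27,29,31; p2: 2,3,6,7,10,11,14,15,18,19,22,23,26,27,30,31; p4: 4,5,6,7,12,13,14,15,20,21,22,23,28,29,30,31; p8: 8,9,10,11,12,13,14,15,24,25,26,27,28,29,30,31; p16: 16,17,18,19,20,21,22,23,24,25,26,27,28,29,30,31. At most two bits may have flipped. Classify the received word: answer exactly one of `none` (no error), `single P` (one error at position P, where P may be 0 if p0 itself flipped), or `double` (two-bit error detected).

s1: b1⊕b3⊕b5⊕b7⊕b9⊕b11⊕b13⊕b15⊕b17⊕b19⊕b21⊕b23⊕b25⊕b27⊕b29⊕b31 = 0⊕0⊕0⊕1⊕1⊕1⊕1⊕1⊕0⊕1⊕0⊕1⊕0⊕1⊕0⊕0 = 0
s2: b2⊕b3⊕b6⊕b7⊕b10⊕b11⊕b14⊕b15⊕b18⊕b19⊕b22⊕b23⊕b26⊕b27⊕b30⊕b31 = 1⊕0⊕1⊕1⊕1⊕1⊕0⊕1⊕1⊕1⊕0⊕1⊕0⊕1⊕0⊕0 = 0
s4: b4⊕b5⊕b6⊕b7⊕b12⊕b13⊕b14⊕b15⊕b20⊕b21⊕b22⊕b23⊕b28⊕b29⊕b30⊕b31 = 0⊕0⊕1⊕1⊕1⊕1⊕0⊕1⊕0⊕0⊕0⊕1⊕0⊕0⊕0⊕0 = 0
s8: b8⊕b9⊕b10⊕b11⊕b12⊕b13⊕b14⊕b15⊕b24⊕b25⊕b26⊕b27⊕b28⊕b29⊕b30⊕b31 = 0⊕1⊕1⊕1⊕1⊕1⊕0⊕1⊕1⊕0⊕0⊕1⊕0⊕0⊕0⊕0 = 0
s16: b16⊕b17⊕b18⊕b19⊕b20⊕b21⊕b22⊕b23⊕b24⊕b25⊕b26⊕b27⊕b28⊕b29⊕b30⊕b31 = 1⊕0⊕1⊕1⊕0⊕0⊕0⊕1⊕1⊕0⊕0⊕1⊕0⊕0⊕0⊕0 = 0
Syndrome (s16...s1) = 00000 → position 0 (no error).
Overall parity (XOR of all 32 bits, including p0): 1⊕0⊕1⊕0⊕0⊕0⊕1⊕1⊕0⊕1⊕1⊕1⊕1⊕1⊕0⊕1⊕1⊕0⊕1⊕1⊕0⊕0⊕0⊕1⊕1⊕0⊕0⊕1⊕0⊕0⊕0⊕0 = 0
Overall=0, syndrome position=0 → no error.

none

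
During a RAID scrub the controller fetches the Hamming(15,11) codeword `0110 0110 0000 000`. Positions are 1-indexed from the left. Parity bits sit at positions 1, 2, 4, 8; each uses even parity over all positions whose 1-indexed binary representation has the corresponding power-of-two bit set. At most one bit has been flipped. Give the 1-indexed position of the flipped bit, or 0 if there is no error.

s1: b1⊕b3⊕b5⊕b7⊕b9⊕b11⊕b13⊕b15 = 0⊕1⊕0⊕1⊕0⊕0⊕0⊕0 = 0
s2: b2⊕b3⊕b6⊕b7⊕b10⊕b11⊕b14⊕b15 = 1⊕1⊕1⊕1⊕0⊕0⊕0⊕0 = 0
s4: b4⊕b5⊕b6⊕b7⊕b12⊕b13⊕b14⊕b15 = 0⊕0⊕1⊕1⊕0⊕0⊕0⊕0 = 0
s8: b8⊕b9⊕b10⊕b11⊕b12⊕b13⊕b14⊕b15 = 0⊕0⊕0⊕0⊕0⊕0⊕0⊕0 = 0
Syndrome (s8...s1) = 0000 → position 0 (no error).

0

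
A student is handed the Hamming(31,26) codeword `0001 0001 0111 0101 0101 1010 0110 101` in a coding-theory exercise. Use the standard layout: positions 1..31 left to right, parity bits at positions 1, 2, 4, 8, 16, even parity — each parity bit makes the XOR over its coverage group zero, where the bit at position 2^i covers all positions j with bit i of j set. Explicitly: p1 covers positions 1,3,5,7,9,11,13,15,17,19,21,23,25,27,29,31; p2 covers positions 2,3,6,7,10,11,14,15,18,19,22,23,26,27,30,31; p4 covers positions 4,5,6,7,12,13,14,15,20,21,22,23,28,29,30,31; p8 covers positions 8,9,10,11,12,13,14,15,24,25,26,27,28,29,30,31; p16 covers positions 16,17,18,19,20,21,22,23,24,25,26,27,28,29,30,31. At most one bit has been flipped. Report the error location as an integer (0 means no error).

24

s1: b1⊕b3⊕b5⊕b7⊕b9⊕b11⊕b13⊕b15⊕b17⊕b19⊕b21⊕b23⊕b25⊕b27⊕b29⊕b31 = 0⊕0⊕0⊕0⊕0⊕1⊕0⊕0⊕0⊕0⊕1⊕1⊕0⊕1⊕1⊕1 = 0
s2: b2⊕b3⊕b6⊕b7⊕b10⊕b11⊕b14⊕b15⊕b18⊕b19⊕b22⊕b23⊕b26⊕b27⊕b30⊕b31 = 0⊕0⊕0⊕0⊕1⊕1⊕1⊕0⊕1⊕0⊕0⊕1⊕1⊕1⊕0⊕1 = 0
s4: b4⊕b5⊕b6⊕b7⊕b12⊕b13⊕b14⊕b15⊕b20⊕b21⊕b22⊕b23⊕b28⊕b29⊕b30⊕b31 = 1⊕0⊕0⊕0⊕1⊕0⊕1⊕0⊕1⊕1⊕0⊕1⊕0⊕1⊕0⊕1 = 0
s8: b8⊕b9⊕b10⊕b11⊕b12⊕b13⊕b14⊕b15⊕b24⊕b25⊕b26⊕b27⊕b28⊕b29⊕b30⊕b31 = 1⊕0⊕1⊕1⊕1⊕0⊕1⊕0⊕0⊕0⊕1⊕1⊕0⊕1⊕0⊕1 = 1
s16: b16⊕b17⊕b18⊕b19⊕b20⊕b21⊕b22⊕b23⊕b24⊕b25⊕b26⊕b27⊕b28⊕b29⊕b30⊕b31 = 1⊕0⊕1⊕0⊕1⊕1⊕0⊕1⊕0⊕0⊕1⊕1⊕0⊕1⊕0⊕1 = 1
Syndrome (s16...s1) = 11000 → position 24.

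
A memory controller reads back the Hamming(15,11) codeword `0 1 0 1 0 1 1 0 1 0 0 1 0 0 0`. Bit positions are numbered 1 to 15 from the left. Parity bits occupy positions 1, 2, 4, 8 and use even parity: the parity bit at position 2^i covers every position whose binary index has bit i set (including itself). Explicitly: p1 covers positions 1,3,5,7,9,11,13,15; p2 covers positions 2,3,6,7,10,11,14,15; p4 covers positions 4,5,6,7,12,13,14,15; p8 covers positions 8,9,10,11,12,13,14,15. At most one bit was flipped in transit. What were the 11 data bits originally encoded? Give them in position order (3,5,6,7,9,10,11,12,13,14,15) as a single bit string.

00111001000

s1: b1⊕b3⊕b5⊕b7⊕b9⊕b11⊕b13⊕b15 = 0⊕0⊕0⊕1⊕1⊕0⊕0⊕0 = 0
s2: b2⊕b3⊕b6⊕b7⊕b10⊕b11⊕b14⊕b15 = 1⊕0⊕1⊕1⊕0⊕0⊕0⊕0 = 1
s4: b4⊕b5⊕b6⊕b7⊕b12⊕b13⊕b14⊕b15 = 1⊕0⊕1⊕1⊕1⊕0⊕0⊕0 = 0
s8: b8⊕b9⊕b10⊕b11⊕b12⊕b13⊕b14⊕b15 = 0⊕1⊕0⊕0⊕1⊕0⊕0⊕0 = 0
Syndrome (s8...s1) = 0010 → position 2.
Flip bit 2: corrected codeword = 000101101001000
Data bits at positions 3,5,6,7,9,10,11,12,13,14,15: 00111001000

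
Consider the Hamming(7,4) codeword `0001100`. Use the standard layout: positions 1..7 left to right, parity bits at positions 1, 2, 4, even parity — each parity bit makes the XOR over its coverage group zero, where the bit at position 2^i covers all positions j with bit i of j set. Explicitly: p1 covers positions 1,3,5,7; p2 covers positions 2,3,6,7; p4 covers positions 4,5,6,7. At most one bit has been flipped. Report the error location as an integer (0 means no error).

1

s1: b1⊕b3⊕b5⊕b7 = 0⊕0⊕1⊕0 = 1
s2: b2⊕b3⊕b6⊕b7 = 0⊕0⊕0⊕0 = 0
s4: b4⊕b5⊕b6⊕b7 = 1⊕1⊕0⊕0 = 0
Syndrome (s4...s1) = 001 → position 1.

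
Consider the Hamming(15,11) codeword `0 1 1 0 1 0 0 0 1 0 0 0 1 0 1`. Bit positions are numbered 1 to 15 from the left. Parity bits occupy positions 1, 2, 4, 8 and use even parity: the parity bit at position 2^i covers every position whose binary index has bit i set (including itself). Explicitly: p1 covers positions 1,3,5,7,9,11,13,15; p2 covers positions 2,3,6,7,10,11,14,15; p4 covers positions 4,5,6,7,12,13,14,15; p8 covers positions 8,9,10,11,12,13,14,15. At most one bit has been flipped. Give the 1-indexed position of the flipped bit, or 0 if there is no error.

s1: b1⊕b3⊕b5⊕b7⊕b9⊕b11⊕b13⊕b15 = 0⊕1⊕1⊕0⊕1⊕0⊕1⊕1 = 1
s2: b2⊕b3⊕b6⊕b7⊕b10⊕b11⊕b14⊕b15 = 1⊕1⊕0⊕0⊕0⊕0⊕0⊕1 = 1
s4: b4⊕b5⊕b6⊕b7⊕b12⊕b13⊕b14⊕b15 = 0⊕1⊕0⊕0⊕0⊕1⊕0⊕1 = 1
s8: b8⊕b9⊕b10⊕b11⊕b12⊕b13⊕b14⊕b15 = 0⊕1⊕0⊕0⊕0⊕1⊕0⊕1 = 1
Syndrome (s8...s1) = 1111 → position 15.

15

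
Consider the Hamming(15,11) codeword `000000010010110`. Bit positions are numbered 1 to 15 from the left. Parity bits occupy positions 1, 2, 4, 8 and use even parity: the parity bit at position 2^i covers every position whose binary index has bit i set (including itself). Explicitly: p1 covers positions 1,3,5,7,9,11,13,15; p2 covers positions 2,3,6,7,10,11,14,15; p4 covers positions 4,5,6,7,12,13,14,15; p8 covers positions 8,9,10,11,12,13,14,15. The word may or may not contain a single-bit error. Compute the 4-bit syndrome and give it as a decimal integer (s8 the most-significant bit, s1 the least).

s1: b1⊕b3⊕b5⊕b7⊕b9⊕b11⊕b13⊕b15 = 0⊕0⊕0⊕0⊕0⊕1⊕1⊕0 = 0
s2: b2⊕b3⊕b6⊕b7⊕b10⊕b11⊕b14⊕b15 = 0⊕0⊕0⊕0⊕0⊕1⊕1⊕0 = 0
s4: b4⊕b5⊕b6⊕b7⊕b12⊕b13⊕b14⊕b15 = 0⊕0⊕0⊕0⊕0⊕1⊕1⊕0 = 0
s8: b8⊕b9⊕b10⊕b11⊕b12⊕b13⊕b14⊕b15 = 1⊕0⊕0⊕1⊕0⊕1⊕1⊕0 = 0
Syndrome (s8...s1) = 0000 → position 0 (no error).

0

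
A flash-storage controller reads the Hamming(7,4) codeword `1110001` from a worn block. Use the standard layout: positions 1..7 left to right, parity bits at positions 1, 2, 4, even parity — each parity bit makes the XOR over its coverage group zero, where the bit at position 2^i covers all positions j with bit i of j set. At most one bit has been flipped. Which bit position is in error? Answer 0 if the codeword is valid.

s1: b1⊕b3⊕b5⊕b7 = 1⊕1⊕0⊕1 = 1
s2: b2⊕b3⊕b6⊕b7 = 1⊕1⊕0⊕1 = 1
s4: b4⊕b5⊕b6⊕b7 = 0⊕0⊕0⊕1 = 1
Syndrome (s4...s1) = 111 → position 7.

7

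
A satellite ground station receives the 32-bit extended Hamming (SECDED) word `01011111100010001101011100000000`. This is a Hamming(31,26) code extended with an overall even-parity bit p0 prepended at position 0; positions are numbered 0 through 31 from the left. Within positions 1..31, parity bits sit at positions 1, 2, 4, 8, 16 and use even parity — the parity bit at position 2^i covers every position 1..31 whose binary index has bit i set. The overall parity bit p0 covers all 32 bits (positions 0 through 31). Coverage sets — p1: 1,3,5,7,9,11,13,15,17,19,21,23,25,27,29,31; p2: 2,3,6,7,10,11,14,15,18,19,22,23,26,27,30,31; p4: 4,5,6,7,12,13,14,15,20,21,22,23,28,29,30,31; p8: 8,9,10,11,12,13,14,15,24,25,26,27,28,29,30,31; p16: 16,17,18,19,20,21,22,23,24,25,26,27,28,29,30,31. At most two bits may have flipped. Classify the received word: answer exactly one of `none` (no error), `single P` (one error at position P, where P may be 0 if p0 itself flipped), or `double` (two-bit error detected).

none

s1: b1⊕b3⊕b5⊕b7⊕b9⊕b11⊕b13⊕b15⊕b17⊕b19⊕b21⊕b23⊕b25⊕b27⊕b29⊕b31 = 1⊕1⊕1⊕1⊕0⊕0⊕0⊕0⊕1⊕1⊕1⊕1⊕0⊕0⊕0⊕0 = 0
s2: b2⊕b3⊕b6⊕b7⊕b10⊕b11⊕b14⊕b15⊕b18⊕b19⊕b22⊕b23⊕b26⊕b27⊕b30⊕b31 = 0⊕1⊕1⊕1⊕0⊕0⊕0⊕0⊕0⊕1⊕1⊕1⊕0⊕0⊕0⊕0 = 0
s4: b4⊕b5⊕b6⊕b7⊕b12⊕b13⊕b14⊕b15⊕b20⊕b21⊕b22⊕b23⊕b28⊕b29⊕b30⊕b31 = 1⊕1⊕1⊕1⊕1⊕0⊕0⊕0⊕0⊕1⊕1⊕1⊕0⊕0⊕0⊕0 = 0
s8: b8⊕b9⊕b10⊕b11⊕b12⊕b13⊕b14⊕b15⊕b24⊕b25⊕b26⊕b27⊕b28⊕b29⊕b30⊕b31 = 1⊕0⊕0⊕0⊕1⊕0⊕0⊕0⊕0⊕0⊕0⊕0⊕0⊕0⊕0⊕0 = 0
s16: b16⊕b17⊕b18⊕b19⊕b20⊕b21⊕b22⊕b23⊕b24⊕b25⊕b26⊕b27⊕b28⊕b29⊕b30⊕b31 = 1⊕1⊕0⊕1⊕0⊕1⊕1⊕1⊕0⊕0⊕0⊕0⊕0⊕0⊕0⊕0 = 0
Syndrome (s16...s1) = 00000 → position 0 (no error).
Overall parity (XOR of all 32 bits, including p0): 0⊕1⊕0⊕1⊕1⊕1⊕1⊕1⊕1⊕0⊕0⊕0⊕1⊕0⊕0⊕0⊕1⊕1⊕0⊕1⊕0⊕1⊕1⊕1⊕0⊕0⊕0⊕0⊕0⊕0⊕0⊕0 = 0
Overall=0, syndrome position=0 → no error.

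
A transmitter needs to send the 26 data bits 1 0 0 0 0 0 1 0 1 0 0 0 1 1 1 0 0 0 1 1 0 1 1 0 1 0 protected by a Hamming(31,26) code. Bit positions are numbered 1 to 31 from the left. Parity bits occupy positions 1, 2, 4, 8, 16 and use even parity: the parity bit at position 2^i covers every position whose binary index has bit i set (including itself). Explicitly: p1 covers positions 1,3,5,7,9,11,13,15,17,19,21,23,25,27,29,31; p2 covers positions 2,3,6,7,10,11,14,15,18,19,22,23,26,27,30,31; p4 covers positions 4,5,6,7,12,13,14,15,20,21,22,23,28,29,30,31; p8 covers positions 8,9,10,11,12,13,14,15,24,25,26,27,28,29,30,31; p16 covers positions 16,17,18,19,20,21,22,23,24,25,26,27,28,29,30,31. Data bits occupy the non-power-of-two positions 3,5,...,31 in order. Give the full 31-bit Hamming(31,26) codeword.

Place data bits at non-power-of-two positions: b3=1, b5=0, b6=0, b7=0, b9=0, b10=0, b11=1, b12=0, b13=1, b14=0, b15=0, b17=0, b18=1, b19=1, b20=1, b21=0, b22=0, b23=0, b24=1, b25=1, b26=0, b27=1, b28=1, b29=0, b30=1, b31=0.
p1 = XOR of data positions {3,5,7,9,11,13,15,17,19,21,23,25,27,29,31} = 1⊕0⊕0⊕0⊕1⊕1⊕0⊕0⊕1⊕0⊕0⊕1⊕1⊕0⊕0 = 0
p2 = XOR of data positions {3,6,7,10,11,14,15,18,19,22,23,26,27,30,31} = 1⊕0⊕0⊕0⊕1⊕0⊕0⊕1⊕1⊕0⊕0⊕0⊕1⊕1⊕0 = 0
p4 = XOR of data positions {5,6,7,12,13,14,15,20,21,22,23,28,29,30,31} = 0⊕0⊕0⊕0⊕1⊕0⊕0⊕1⊕0⊕0⊕0⊕1⊕0⊕1⊕0 = 0
p8 = XOR of data positions {9,10,11,12,13,14,15,24,25,26,27,28,29,30,31} = 0⊕0⊕1⊕0⊕1⊕0⊕0⊕1⊕1⊕0⊕1⊕1⊕0⊕1⊕0 = 1
p16 = XOR of data positions {17,18,19,20,21,22,23,24,25,26,27,28,29,30,31} = 0⊕1⊕1⊕1⊕0⊕0⊕0⊕1⊕1⊕0⊕1⊕1⊕0⊕1⊕0 = 0
Codeword b1..b31 = 0010000100101000011100011011010

0010000100101000011100011011010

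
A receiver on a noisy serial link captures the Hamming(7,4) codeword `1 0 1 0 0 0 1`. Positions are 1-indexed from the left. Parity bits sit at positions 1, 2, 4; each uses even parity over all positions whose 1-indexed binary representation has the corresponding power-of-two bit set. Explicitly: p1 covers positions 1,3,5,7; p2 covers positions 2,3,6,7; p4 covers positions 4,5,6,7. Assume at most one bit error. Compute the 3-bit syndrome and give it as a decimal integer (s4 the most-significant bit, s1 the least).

s1: b1⊕b3⊕b5⊕b7 = 1⊕1⊕0⊕1 = 1
s2: b2⊕b3⊕b6⊕b7 = 0⊕1⊕0⊕1 = 0
s4: b4⊕b5⊕b6⊕b7 = 0⊕0⊕0⊕1 = 1
Syndrome (s4...s1) = 101 → position 5.

5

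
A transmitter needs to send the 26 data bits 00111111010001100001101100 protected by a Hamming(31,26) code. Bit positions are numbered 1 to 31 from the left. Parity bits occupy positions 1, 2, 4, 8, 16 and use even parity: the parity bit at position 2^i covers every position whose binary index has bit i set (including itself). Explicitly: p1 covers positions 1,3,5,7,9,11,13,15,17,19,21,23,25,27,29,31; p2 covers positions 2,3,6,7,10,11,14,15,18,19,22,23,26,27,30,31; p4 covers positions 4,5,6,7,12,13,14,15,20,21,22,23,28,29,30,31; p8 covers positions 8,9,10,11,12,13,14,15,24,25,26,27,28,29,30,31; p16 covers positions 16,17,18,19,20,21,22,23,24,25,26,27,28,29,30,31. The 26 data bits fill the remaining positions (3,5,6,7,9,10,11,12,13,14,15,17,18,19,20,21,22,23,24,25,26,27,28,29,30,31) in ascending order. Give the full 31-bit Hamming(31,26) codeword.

Place data bits at non-power-of-two positions: b3=0, b5=0, b6=1, b7=1, b9=1, b10=1, b11=1, b12=1, b13=0, b14=1, b15=0, b17=0, b18=0, b19=1, b20=1, b21=0, b22=0, b23=0, b24=0, b25=1, b26=1, b27=0, b28=1, b29=1, b30=0, b31=0.
p1 = XOR of data positions {3,5,7,9,11,13,15,17,19,21,23,25,27,29,31} = 0⊕0⊕1⊕1⊕1⊕0⊕0⊕0⊕1⊕0⊕0⊕1⊕0⊕1⊕0 = 0
p2 = XOR of data positions {3,6,7,10,11,14,15,18,19,22,23,26,27,30,31} = 0⊕1⊕1⊕1⊕1⊕1⊕0⊕0⊕1⊕0⊕0⊕1⊕0⊕0⊕0 = 1
p4 = XOR of data positions {5,6,7,12,13,14,15,20,21,22,23,28,29,30,31} = 0⊕1⊕1⊕1⊕0⊕1⊕0⊕1⊕0⊕0⊕0⊕1⊕1⊕0⊕0 = 1
p8 = XOR of data positions {9,10,11,12,13,14,15,24,25,26,27,28,29,30,31} = 1⊕1⊕1⊕1⊕0⊕1⊕0⊕0⊕1⊕1⊕0⊕1⊕1⊕0⊕0 = 1
p16 = XOR of data positions {17,18,19,20,21,22,23,24,25,26,27,28,29,30,31} = 0⊕0⊕1⊕1⊕0⊕0⊕0⊕0⊕1⊕1⊕0⊕1⊕1⊕0⊕0 = 0
Codeword b1..b31 = 0101011111110100001100001101100

0101011111110100001100001101100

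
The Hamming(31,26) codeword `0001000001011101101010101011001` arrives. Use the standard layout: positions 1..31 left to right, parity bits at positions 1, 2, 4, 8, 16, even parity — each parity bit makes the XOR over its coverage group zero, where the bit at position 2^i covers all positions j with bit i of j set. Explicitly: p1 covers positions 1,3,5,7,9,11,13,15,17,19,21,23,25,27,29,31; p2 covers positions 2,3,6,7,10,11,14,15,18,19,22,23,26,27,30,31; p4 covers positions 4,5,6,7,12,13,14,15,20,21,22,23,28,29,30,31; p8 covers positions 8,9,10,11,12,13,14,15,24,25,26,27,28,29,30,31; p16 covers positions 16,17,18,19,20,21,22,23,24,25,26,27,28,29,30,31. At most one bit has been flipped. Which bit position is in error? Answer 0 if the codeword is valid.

s1: b1⊕b3⊕b5⊕b7⊕b9⊕b11⊕b13⊕b15⊕b17⊕b19⊕b21⊕b23⊕b25⊕b27⊕b29⊕b31 = 0⊕0⊕0⊕0⊕0⊕0⊕1⊕0⊕1⊕1⊕1⊕1⊕1⊕1⊕0⊕1 = 0
s2: b2⊕b3⊕b6⊕b7⊕b10⊕b11⊕b14⊕b15⊕b18⊕b19⊕b22⊕b23⊕b26⊕b27⊕b30⊕b31 = 0⊕0⊕0⊕0⊕1⊕0⊕1⊕0⊕0⊕1⊕0⊕1⊕0⊕1⊕0⊕1 = 0
s4: b4⊕b5⊕b6⊕b7⊕b12⊕b13⊕b14⊕b15⊕b20⊕b21⊕b22⊕b23⊕b28⊕b29⊕b30⊕b31 = 1⊕0⊕0⊕0⊕1⊕1⊕1⊕0⊕0⊕1⊕0⊕1⊕1⊕0⊕0⊕1 = 0
s8: b8⊕b9⊕b10⊕b11⊕b12⊕b13⊕b14⊕b15⊕b24⊕b25⊕b26⊕b27⊕b28⊕b29⊕b30⊕b31 = 0⊕0⊕1⊕0⊕1⊕1⊕1⊕0⊕0⊕1⊕0⊕1⊕1⊕0⊕0⊕1 = 0
s16: b16⊕b17⊕b18⊕b19⊕b20⊕b21⊕b22⊕b23⊕b24⊕b25⊕b26⊕b27⊕b28⊕b29⊕b30⊕b31 = 1⊕1⊕0⊕1⊕0⊕1⊕0⊕1⊕0⊕1⊕0⊕1⊕1⊕0⊕0⊕1 = 1
Syndrome (s16...s1) = 10000 → position 16.

16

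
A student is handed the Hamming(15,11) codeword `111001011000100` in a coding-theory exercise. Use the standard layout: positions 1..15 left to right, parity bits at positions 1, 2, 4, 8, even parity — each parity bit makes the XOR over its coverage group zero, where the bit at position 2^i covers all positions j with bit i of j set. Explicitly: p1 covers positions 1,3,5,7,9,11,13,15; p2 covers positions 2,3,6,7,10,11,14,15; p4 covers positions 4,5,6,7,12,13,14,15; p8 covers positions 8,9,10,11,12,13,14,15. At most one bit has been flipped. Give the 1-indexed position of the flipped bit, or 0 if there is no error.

s1: b1⊕b3⊕b5⊕b7⊕b9⊕b11⊕b13⊕b15 = 1⊕1⊕0⊕0⊕1⊕0⊕1⊕0 = 0
s2: b2⊕b3⊕b6⊕b7⊕b10⊕b11⊕b14⊕b15 = 1⊕1⊕1⊕0⊕0⊕0⊕0⊕0 = 1
s4: b4⊕b5⊕b6⊕b7⊕b12⊕b13⊕b14⊕b15 = 0⊕0⊕1⊕0⊕0⊕1⊕0⊕0 = 0
s8: b8⊕b9⊕b10⊕b11⊕b12⊕b13⊕b14⊕b15 = 1⊕1⊕0⊕0⊕0⊕1⊕0⊕0 = 1
Syndrome (s8...s1) = 1010 → position 10.

10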